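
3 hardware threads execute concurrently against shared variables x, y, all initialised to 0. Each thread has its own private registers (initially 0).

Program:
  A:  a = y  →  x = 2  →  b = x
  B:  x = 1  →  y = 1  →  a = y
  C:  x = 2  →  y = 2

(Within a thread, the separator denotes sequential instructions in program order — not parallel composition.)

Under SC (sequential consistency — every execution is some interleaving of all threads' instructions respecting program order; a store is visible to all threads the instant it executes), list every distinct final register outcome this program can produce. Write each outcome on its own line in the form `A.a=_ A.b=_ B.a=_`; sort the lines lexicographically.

outcome vector order: (A.a,A.b,B.a)
|SC outcomes| = 9

A.a=0 A.b=1 B.a=1
A.a=0 A.b=1 B.a=2
A.a=0 A.b=2 B.a=1
A.a=0 A.b=2 B.a=2
A.a=1 A.b=2 B.a=1
A.a=1 A.b=2 B.a=2
A.a=2 A.b=1 B.a=1
A.a=2 A.b=2 B.a=1
A.a=2 A.b=2 B.a=2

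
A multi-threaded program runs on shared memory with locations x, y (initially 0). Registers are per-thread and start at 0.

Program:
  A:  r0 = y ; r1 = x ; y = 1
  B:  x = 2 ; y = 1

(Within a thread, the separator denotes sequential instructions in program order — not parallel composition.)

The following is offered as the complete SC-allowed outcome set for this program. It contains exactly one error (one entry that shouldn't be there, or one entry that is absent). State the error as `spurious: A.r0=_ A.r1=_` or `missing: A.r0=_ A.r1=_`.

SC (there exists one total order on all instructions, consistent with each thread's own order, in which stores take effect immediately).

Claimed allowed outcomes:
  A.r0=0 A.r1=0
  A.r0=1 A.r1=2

outcome vector order: (A.r0,A.r1)
SC (3): 00; 02; 12
SC∖claimed = {02}

missing: A.r0=0 A.r1=2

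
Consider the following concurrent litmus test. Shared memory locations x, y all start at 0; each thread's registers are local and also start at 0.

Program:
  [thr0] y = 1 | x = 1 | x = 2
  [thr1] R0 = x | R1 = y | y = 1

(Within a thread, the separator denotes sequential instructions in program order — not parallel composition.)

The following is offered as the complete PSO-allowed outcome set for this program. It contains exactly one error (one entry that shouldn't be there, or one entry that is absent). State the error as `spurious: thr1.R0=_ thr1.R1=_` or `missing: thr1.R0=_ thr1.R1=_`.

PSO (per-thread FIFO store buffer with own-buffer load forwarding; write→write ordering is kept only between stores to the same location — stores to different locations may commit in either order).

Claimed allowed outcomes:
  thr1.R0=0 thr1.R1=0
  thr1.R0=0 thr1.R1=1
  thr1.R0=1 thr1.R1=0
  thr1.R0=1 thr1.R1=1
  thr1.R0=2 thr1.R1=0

outcome vector order: (thr1.R0,thr1.R1)
[PSO] allowed = {00; 01; 10; 11; 20; 21}
PSO∖claimed = {21}

missing: thr1.R0=2 thr1.R1=1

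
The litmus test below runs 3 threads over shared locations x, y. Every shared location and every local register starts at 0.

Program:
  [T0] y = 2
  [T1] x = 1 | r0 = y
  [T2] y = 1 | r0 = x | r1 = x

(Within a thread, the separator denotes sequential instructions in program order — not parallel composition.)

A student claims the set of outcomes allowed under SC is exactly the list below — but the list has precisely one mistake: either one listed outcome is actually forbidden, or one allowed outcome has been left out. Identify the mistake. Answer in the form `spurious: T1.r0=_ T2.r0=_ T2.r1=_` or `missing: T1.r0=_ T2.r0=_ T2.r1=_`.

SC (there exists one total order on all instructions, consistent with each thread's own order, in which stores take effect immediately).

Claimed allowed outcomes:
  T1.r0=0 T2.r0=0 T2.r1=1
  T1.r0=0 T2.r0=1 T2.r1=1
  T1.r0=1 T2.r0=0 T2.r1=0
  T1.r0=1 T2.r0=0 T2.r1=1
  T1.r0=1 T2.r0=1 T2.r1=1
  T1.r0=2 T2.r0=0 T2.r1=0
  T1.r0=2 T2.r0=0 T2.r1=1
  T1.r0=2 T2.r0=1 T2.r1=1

spurious: T1.r0=0 T2.r0=0 T2.r1=1

outcome vector order: (T1.r0,T2.r0,T2.r1)
[SC] allowed = {0/1/1 1/0/0 1/0/1 1/1/1 2/0/0 2/0/1 2/1/1}
claimed∖SC = {0/0/1}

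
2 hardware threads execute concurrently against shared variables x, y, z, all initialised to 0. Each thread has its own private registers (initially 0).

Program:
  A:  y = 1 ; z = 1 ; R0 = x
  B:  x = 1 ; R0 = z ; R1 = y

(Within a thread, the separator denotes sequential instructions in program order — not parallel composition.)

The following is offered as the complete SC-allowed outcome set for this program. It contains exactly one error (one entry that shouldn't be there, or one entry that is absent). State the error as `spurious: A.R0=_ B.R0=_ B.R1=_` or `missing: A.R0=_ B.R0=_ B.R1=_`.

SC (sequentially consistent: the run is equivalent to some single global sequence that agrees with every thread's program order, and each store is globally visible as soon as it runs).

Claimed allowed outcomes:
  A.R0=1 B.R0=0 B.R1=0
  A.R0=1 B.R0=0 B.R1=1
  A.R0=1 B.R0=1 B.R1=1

outcome vector order: (A.R0,B.R0,B.R1)
SC: 4 outcomes — {<0 1 1>, <1 0 0>, <1 0 1>, <1 1 1>}
SC∖claimed = {<0 1 1>}

missing: A.R0=0 B.R0=1 B.R1=1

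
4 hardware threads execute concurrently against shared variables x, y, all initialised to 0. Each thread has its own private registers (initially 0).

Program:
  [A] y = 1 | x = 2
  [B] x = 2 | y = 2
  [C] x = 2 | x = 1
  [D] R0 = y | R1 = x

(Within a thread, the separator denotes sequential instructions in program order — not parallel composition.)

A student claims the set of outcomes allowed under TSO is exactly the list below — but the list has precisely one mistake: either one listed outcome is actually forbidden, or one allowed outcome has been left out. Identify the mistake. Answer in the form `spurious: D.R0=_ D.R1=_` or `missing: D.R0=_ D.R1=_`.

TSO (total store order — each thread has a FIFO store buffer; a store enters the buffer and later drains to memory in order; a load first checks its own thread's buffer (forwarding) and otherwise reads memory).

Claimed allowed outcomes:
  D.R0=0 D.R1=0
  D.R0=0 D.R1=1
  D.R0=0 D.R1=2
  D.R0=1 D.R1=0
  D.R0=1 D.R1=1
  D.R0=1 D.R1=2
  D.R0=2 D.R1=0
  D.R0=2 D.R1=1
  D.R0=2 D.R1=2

outcome vector order: (D.R0,D.R1)
[TSO] allowed = {0/0 0/1 0/2 1/0 1/1 1/2 2/1 2/2}
claimed∖TSO = {2/0}

spurious: D.R0=2 D.R1=0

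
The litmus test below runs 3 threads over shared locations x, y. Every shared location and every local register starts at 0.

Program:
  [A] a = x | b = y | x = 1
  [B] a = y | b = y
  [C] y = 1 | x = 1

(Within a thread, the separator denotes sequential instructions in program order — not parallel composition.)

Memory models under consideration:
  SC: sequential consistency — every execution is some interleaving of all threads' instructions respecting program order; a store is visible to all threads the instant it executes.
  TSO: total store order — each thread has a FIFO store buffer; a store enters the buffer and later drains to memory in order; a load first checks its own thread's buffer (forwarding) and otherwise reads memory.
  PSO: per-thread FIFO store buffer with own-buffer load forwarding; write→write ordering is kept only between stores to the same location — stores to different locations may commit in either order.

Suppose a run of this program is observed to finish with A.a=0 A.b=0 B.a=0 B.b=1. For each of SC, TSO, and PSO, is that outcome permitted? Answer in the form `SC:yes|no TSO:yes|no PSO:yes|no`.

outcome vector order: (A.a,A.b,B.a,B.b)
SC (9): 0000; 0001; 0011; 0100; 0101; 0111; 1100; 1101; 1111
TSO (9): 0000; 0001; 0011; 0100; 0101; 0111; 1100; 1101; 1111
PSO (12): 0000; 0001; 0011; 0100; 0101; 0111; 1000; 1001; 1011; 1100; 1101; 1111
target 0001 ∈ {SC,TSO,PSO}

SC:yes TSO:yes PSO:yes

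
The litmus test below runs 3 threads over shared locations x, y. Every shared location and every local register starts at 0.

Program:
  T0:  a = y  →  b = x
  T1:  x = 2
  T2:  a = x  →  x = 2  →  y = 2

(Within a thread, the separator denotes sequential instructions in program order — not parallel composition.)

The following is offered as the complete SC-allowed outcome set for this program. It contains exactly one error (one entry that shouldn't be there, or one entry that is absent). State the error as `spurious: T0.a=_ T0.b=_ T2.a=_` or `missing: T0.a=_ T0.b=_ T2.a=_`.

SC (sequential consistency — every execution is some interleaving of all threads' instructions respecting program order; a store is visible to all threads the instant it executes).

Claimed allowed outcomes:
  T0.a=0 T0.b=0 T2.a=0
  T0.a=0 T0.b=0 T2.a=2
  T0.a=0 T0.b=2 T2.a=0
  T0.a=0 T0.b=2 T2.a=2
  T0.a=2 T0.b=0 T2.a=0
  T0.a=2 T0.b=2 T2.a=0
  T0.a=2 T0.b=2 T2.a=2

outcome vector order: (T0.a,T0.b,T2.a)
SC (6): <0 0 0> <0 0 2> <0 2 0> <0 2 2> <2 2 0> <2 2 2>
claimed∖SC = {<2 0 0>}

spurious: T0.a=2 T0.b=0 T2.a=0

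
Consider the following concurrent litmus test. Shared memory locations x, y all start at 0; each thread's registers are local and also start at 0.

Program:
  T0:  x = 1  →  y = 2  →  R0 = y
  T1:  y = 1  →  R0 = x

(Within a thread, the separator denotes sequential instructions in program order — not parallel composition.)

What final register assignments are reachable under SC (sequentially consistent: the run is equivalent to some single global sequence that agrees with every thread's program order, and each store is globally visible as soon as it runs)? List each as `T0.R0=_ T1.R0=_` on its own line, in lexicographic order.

outcome vector order: (T0.R0,T1.R0)
|SC outcomes| = 3

T0.R0=1 T1.R0=1
T0.R0=2 T1.R0=0
T0.R0=2 T1.R0=1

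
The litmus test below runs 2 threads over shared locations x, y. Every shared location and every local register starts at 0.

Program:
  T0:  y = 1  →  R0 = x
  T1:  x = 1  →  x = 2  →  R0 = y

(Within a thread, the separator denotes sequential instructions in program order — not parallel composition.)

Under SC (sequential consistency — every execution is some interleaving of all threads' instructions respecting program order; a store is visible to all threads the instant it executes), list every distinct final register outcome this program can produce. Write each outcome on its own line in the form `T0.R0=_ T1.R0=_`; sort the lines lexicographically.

outcome vector order: (T0.R0,T1.R0)
|SC outcomes| = 4

T0.R0=0 T1.R0=1
T0.R0=1 T1.R0=1
T0.R0=2 T1.R0=0
T0.R0=2 T1.R0=1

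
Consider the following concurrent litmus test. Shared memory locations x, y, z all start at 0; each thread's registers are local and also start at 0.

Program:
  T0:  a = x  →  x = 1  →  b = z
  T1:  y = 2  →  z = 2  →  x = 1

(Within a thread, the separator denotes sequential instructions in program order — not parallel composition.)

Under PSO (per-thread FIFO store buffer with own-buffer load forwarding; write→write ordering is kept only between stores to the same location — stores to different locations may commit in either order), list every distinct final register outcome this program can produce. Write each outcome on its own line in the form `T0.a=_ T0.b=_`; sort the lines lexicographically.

T0.a=0 T0.b=0
T0.a=0 T0.b=2
T0.a=1 T0.b=0
T0.a=1 T0.b=2

outcome vector order: (T0.a,T0.b)
|PSO outcomes| = 4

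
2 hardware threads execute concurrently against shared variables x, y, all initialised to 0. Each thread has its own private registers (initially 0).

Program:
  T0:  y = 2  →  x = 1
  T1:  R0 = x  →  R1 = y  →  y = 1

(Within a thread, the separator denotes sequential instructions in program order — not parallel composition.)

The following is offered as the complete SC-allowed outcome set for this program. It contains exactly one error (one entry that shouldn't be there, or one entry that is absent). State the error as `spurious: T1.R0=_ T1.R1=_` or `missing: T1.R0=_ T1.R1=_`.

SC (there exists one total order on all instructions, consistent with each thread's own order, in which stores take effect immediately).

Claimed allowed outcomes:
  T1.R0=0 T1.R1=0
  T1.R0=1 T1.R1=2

missing: T1.R0=0 T1.R1=2

outcome vector order: (T1.R0,T1.R1)
SC (3): (0,0) (0,2) (1,2)
SC∖claimed = {(0,2)}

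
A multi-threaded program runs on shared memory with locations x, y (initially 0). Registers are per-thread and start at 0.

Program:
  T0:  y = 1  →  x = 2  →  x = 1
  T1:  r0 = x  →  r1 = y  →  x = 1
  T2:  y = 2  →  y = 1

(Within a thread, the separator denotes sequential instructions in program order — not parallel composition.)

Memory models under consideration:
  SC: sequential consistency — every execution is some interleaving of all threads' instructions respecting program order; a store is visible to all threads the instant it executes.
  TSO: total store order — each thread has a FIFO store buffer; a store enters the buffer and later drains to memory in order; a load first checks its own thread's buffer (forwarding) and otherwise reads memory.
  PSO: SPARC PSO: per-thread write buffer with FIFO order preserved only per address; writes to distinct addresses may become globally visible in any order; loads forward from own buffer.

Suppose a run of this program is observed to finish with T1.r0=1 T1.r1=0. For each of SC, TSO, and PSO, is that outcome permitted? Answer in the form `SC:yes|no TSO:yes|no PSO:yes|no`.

outcome vector order: (T1.r0,T1.r1)
[SC] allowed = {(0,0); (0,1); (0,2); (1,1); (1,2); (2,1); (2,2)}
[TSO] allowed = {(0,0); (0,1); (0,2); (1,1); (1,2); (2,1); (2,2)}
[PSO] allowed = {(0,0); (0,1); (0,2); (1,0); (1,1); (1,2); (2,0); (2,1); (2,2)}
target (1,0) ∈ {PSO}

SC:no TSO:no PSO:yes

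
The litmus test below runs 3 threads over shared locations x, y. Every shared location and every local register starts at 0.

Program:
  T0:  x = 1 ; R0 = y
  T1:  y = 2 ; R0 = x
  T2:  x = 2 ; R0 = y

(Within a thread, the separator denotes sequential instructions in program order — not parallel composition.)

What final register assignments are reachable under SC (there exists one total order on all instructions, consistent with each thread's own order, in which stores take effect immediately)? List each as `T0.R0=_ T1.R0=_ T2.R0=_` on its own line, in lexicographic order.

T0.R0=0 T1.R0=1 T2.R0=0
T0.R0=0 T1.R0=1 T2.R0=2
T0.R0=0 T1.R0=2 T2.R0=0
T0.R0=0 T1.R0=2 T2.R0=2
T0.R0=2 T1.R0=0 T2.R0=2
T0.R0=2 T1.R0=1 T2.R0=0
T0.R0=2 T1.R0=1 T2.R0=2
T0.R0=2 T1.R0=2 T2.R0=0
T0.R0=2 T1.R0=2 T2.R0=2

outcome vector order: (T0.R0,T1.R0,T2.R0)
|SC outcomes| = 9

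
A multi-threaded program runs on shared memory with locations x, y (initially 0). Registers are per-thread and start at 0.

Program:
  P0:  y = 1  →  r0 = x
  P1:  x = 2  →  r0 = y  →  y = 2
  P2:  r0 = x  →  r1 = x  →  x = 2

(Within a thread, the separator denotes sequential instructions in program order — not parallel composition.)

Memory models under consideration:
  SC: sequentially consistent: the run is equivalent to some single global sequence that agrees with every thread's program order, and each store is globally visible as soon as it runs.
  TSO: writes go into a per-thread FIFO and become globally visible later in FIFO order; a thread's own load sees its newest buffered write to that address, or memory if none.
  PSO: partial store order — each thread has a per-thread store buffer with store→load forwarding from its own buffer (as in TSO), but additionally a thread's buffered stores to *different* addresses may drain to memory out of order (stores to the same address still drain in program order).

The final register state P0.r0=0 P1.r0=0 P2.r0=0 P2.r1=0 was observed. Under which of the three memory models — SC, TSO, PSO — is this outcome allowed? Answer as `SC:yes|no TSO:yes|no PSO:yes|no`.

outcome vector order: (P0.r0,P1.r0,P2.r0,P2.r1)
[SC] allowed = {<0 1 0 0>, <0 1 0 2>, <0 1 2 2>, <2 0 0 0>, <2 0 0 2>, <2 0 2 2>, <2 1 0 0>, <2 1 0 2>, <2 1 2 2>}
[TSO] allowed = {<0 0 0 0>, <0 0 0 2>, <0 0 2 2>, <0 1 0 0>, <0 1 0 2>, <0 1 2 2>, <2 0 0 0>, <2 0 0 2>, <2 0 2 2>, <2 1 0 0>, <2 1 0 2>, <2 1 2 2>}
[PSO] allowed = {<0 0 0 0>, <0 0 0 2>, <0 0 2 2>, <0 1 0 0>, <0 1 0 2>, <0 1 2 2>, <2 0 0 0>, <2 0 0 2>, <2 0 2 2>, <2 1 0 0>, <2 1 0 2>, <2 1 2 2>}
target <0 0 0 0> ∈ {TSO,PSO}

SC:no TSO:yes PSO:yes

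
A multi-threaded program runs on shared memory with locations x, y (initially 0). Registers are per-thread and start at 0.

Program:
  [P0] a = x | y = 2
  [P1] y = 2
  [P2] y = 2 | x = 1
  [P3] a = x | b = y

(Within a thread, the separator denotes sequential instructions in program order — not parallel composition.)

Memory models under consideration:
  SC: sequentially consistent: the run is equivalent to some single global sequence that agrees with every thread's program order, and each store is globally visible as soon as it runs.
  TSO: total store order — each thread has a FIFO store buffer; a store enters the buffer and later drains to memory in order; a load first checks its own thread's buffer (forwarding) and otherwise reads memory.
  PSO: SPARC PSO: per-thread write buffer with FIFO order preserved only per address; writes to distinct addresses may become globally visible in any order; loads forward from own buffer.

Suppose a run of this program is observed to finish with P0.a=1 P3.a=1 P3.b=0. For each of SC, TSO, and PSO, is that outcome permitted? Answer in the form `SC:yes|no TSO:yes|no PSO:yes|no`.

outcome vector order: (P0.a,P3.a,P3.b)
under SC → <0 0 0>, <0 0 2>, <0 1 2>, <1 0 0>, <1 0 2>, <1 1 2>
under TSO → <0 0 0>, <0 0 2>, <0 1 2>, <1 0 0>, <1 0 2>, <1 1 2>
under PSO → <0 0 0>, <0 0 2>, <0 1 0>, <0 1 2>, <1 0 0>, <1 0 2>, <1 1 0>, <1 1 2>
target <1 1 0> ∈ {PSO}

SC:no TSO:no PSO:yes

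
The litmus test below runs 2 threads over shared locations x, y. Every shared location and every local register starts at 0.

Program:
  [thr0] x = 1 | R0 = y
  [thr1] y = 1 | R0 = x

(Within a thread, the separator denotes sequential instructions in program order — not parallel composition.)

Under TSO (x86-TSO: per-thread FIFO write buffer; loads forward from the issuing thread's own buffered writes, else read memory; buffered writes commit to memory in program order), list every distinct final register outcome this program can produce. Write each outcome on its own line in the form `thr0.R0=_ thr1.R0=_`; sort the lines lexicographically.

thr0.R0=0 thr1.R0=0
thr0.R0=0 thr1.R0=1
thr0.R0=1 thr1.R0=0
thr0.R0=1 thr1.R0=1

outcome vector order: (thr0.R0,thr1.R0)
|TSO outcomes| = 4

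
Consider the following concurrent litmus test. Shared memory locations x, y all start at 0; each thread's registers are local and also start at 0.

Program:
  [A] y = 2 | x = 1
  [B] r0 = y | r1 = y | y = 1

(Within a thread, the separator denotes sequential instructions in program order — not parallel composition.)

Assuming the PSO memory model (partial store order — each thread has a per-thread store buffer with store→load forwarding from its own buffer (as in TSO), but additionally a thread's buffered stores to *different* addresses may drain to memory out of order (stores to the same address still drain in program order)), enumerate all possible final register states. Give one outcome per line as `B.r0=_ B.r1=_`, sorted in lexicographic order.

B.r0=0 B.r1=0
B.r0=0 B.r1=2
B.r0=2 B.r1=2

outcome vector order: (B.r0,B.r1)
|PSO outcomes| = 3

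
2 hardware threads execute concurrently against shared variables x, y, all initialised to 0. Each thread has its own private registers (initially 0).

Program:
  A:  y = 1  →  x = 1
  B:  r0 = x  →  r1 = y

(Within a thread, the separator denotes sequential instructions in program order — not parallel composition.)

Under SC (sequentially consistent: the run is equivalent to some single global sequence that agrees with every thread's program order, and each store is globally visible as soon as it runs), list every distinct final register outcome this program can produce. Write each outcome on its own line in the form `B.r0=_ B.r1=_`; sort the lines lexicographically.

outcome vector order: (B.r0,B.r1)
|SC outcomes| = 3

B.r0=0 B.r1=0
B.r0=0 B.r1=1
B.r0=1 B.r1=1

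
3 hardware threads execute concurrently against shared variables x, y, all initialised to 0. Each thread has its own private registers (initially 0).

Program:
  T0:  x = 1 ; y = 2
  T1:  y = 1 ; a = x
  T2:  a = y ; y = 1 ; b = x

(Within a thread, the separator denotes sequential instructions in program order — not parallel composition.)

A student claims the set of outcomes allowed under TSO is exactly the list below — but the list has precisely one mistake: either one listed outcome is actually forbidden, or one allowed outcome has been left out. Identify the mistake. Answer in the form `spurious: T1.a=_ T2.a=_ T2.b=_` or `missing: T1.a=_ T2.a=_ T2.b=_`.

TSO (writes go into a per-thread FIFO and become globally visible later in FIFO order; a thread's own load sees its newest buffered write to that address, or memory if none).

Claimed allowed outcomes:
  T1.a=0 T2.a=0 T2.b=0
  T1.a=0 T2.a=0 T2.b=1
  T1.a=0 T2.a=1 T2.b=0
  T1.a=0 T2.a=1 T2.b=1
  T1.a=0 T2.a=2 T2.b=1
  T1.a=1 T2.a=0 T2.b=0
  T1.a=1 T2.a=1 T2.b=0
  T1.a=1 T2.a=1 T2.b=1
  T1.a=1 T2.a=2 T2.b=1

outcome vector order: (T1.a,T2.a,T2.b)
TSO (10): 000, 001, 010, 011, 021, 100, 101, 110, 111, 121
TSO∖claimed = {101}

missing: T1.a=1 T2.a=0 T2.b=1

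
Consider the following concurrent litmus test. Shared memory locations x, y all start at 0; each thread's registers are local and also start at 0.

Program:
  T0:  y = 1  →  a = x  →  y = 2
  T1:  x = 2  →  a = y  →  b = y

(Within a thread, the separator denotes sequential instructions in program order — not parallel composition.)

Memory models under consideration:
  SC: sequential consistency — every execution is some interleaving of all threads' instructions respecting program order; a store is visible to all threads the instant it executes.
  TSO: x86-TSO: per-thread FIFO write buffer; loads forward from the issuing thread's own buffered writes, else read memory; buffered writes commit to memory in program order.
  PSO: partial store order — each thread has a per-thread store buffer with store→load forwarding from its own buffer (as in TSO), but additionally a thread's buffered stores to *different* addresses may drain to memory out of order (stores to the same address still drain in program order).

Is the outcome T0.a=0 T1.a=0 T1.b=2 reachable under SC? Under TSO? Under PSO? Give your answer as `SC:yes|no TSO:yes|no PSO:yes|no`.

outcome vector order: (T0.a,T1.a,T1.b)
[SC] allowed = {0/1/1 0/1/2 0/2/2 2/0/0 2/0/1 2/0/2 2/1/1 2/1/2 2/2/2}
[TSO] allowed = {0/0/0 0/0/1 0/0/2 0/1/1 0/1/2 0/2/2 2/0/0 2/0/1 2/0/2 2/1/1 2/1/2 2/2/2}
[PSO] allowed = {0/0/0 0/0/1 0/0/2 0/1/1 0/1/2 0/2/2 2/0/0 2/0/1 2/0/2 2/1/1 2/1/2 2/2/2}
target 0/0/2 ∈ {TSO,PSO}

SC:no TSO:yes PSO:yes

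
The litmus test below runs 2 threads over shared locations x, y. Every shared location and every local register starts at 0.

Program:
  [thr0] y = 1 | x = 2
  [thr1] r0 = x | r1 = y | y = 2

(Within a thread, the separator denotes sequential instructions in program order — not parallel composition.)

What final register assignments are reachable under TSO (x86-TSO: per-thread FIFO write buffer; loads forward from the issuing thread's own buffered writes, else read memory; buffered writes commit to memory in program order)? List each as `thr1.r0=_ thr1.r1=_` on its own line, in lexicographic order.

outcome vector order: (thr1.r0,thr1.r1)
|TSO outcomes| = 3

thr1.r0=0 thr1.r1=0
thr1.r0=0 thr1.r1=1
thr1.r0=2 thr1.r1=1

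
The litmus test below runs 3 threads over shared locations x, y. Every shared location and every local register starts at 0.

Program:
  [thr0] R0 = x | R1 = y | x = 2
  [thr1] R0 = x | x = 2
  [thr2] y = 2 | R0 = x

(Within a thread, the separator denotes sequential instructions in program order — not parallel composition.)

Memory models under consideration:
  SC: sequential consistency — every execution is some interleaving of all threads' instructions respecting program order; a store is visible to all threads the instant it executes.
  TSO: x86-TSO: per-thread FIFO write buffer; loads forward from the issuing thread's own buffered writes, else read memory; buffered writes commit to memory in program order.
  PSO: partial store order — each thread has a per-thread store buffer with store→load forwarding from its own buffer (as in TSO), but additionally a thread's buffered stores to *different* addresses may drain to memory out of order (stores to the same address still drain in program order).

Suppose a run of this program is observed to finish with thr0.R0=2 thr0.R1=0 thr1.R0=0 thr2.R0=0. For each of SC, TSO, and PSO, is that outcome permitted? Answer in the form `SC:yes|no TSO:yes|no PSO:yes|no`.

outcome vector order: (thr0.R0,thr0.R1,thr1.R0,thr2.R0)
SC (11): 0000, 0002, 0020, 0022, 0200, 0202, 0220, 0222, 2002, 2200, 2202
TSO (12): 0000, 0002, 0020, 0022, 0200, 0202, 0220, 0222, 2000, 2002, 2200, 2202
PSO (12): 0000, 0002, 0020, 0022, 0200, 0202, 0220, 0222, 2000, 2002, 2200, 2202
target 2000 ∈ {TSO,PSO}

SC:no TSO:yes PSO:yes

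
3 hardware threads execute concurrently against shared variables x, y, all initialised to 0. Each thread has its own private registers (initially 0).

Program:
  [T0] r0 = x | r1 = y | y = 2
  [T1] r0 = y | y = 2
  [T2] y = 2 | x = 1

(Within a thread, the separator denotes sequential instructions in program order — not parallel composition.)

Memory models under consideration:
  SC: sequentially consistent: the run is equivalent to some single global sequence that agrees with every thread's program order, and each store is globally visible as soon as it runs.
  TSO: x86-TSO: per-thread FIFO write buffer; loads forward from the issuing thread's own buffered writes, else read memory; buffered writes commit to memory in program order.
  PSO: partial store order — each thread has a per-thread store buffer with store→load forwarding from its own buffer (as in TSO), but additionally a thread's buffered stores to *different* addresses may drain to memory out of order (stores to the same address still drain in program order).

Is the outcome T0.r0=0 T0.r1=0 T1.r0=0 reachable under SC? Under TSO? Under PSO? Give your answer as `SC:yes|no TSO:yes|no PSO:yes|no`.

SC:yes TSO:yes PSO:yes

outcome vector order: (T0.r0,T0.r1,T1.r0)
SC: 6 outcomes — {0/0/0, 0/0/2, 0/2/0, 0/2/2, 1/2/0, 1/2/2}
TSO: 6 outcomes — {0/0/0, 0/0/2, 0/2/0, 0/2/2, 1/2/0, 1/2/2}
PSO: 8 outcomes — {0/0/0, 0/0/2, 0/2/0, 0/2/2, 1/0/0, 1/0/2, 1/2/0, 1/2/2}
target 0/0/0 ∈ {SC,TSO,PSO}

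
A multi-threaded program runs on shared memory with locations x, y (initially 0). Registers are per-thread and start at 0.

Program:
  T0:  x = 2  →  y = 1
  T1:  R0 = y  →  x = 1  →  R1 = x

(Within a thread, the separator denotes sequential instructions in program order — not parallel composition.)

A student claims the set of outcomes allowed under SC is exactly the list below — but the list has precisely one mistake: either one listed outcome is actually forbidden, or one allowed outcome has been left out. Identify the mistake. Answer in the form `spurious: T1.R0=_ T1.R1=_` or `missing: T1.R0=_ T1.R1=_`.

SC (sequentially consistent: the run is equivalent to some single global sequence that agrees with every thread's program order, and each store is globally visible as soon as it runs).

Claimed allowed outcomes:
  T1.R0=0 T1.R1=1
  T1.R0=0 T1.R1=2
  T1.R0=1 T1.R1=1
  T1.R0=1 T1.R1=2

spurious: T1.R0=1 T1.R1=2

outcome vector order: (T1.R0,T1.R1)
[SC] allowed = {0/1; 0/2; 1/1}
claimed∖SC = {1/2}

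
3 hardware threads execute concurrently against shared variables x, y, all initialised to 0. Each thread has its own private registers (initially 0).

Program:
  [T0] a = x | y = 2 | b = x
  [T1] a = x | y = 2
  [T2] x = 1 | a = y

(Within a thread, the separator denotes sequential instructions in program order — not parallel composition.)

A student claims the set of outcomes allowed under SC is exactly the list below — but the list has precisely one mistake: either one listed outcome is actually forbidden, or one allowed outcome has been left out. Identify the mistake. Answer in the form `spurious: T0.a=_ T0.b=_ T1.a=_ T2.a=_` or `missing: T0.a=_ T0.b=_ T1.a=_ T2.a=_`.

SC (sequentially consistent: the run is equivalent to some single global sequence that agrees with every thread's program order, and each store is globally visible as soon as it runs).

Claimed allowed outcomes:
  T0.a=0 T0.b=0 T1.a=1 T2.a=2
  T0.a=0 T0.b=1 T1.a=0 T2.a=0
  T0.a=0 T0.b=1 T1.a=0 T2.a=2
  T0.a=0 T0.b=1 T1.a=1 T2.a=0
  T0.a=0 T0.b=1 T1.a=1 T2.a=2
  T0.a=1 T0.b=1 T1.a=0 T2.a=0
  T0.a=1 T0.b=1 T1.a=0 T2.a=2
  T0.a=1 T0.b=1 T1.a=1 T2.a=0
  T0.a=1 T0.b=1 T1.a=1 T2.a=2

missing: T0.a=0 T0.b=0 T1.a=0 T2.a=2

outcome vector order: (T0.a,T0.b,T1.a,T2.a)
SC: 10 outcomes — {0002; 0012; 0100; 0102; 0110; 0112; 1100; 1102; 1110; 1112}
SC∖claimed = {0002}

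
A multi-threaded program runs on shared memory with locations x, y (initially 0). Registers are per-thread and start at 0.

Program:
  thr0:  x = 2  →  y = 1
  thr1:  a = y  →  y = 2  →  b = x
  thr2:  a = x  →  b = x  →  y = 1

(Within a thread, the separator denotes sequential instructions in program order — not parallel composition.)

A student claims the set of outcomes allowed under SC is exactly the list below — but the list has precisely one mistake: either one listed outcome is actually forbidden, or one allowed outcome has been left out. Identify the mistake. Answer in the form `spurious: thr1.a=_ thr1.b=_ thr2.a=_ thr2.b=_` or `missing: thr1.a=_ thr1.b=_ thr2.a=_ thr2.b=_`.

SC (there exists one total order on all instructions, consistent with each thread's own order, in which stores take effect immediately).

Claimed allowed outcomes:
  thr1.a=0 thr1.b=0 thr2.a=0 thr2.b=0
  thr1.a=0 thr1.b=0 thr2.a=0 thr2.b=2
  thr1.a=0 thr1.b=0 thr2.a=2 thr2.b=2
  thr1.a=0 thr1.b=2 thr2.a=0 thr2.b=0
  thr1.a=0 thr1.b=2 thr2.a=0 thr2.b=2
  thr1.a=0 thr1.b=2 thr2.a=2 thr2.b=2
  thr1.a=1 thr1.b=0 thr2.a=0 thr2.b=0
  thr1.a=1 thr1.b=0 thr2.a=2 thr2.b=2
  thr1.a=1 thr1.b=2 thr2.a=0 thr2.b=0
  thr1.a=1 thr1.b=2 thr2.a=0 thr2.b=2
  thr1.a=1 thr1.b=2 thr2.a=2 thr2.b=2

spurious: thr1.a=1 thr1.b=0 thr2.a=2 thr2.b=2

outcome vector order: (thr1.a,thr1.b,thr2.a,thr2.b)
SC (10): (0,0,0,0) (0,0,0,2) (0,0,2,2) (0,2,0,0) (0,2,0,2) (0,2,2,2) (1,0,0,0) (1,2,0,0) (1,2,0,2) (1,2,2,2)
claimed∖SC = {(1,0,2,2)}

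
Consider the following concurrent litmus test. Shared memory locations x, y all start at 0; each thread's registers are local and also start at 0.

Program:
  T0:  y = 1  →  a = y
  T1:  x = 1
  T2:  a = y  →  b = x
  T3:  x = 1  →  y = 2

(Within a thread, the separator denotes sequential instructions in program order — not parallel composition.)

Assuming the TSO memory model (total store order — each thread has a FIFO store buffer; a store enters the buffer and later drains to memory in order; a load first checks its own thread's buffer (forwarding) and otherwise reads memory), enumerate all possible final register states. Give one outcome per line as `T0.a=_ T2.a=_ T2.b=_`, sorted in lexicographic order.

T0.a=1 T2.a=0 T2.b=0
T0.a=1 T2.a=0 T2.b=1
T0.a=1 T2.a=1 T2.b=0
T0.a=1 T2.a=1 T2.b=1
T0.a=1 T2.a=2 T2.b=1
T0.a=2 T2.a=0 T2.b=0
T0.a=2 T2.a=0 T2.b=1
T0.a=2 T2.a=1 T2.b=0
T0.a=2 T2.a=1 T2.b=1
T0.a=2 T2.a=2 T2.b=1

outcome vector order: (T0.a,T2.a,T2.b)
|TSO outcomes| = 10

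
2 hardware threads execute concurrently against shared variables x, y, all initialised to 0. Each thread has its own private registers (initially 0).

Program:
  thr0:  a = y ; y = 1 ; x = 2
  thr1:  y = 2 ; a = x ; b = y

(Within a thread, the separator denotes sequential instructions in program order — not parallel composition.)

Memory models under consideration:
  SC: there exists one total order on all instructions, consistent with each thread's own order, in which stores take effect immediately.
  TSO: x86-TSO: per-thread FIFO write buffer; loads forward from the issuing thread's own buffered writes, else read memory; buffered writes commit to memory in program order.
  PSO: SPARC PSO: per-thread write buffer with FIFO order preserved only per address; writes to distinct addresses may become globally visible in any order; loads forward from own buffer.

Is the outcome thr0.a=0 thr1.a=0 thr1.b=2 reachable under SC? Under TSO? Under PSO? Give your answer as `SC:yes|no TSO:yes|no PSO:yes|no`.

SC:yes TSO:yes PSO:yes

outcome vector order: (thr0.a,thr1.a,thr1.b)
SC: 7 outcomes — {0/0/1; 0/0/2; 0/2/1; 0/2/2; 2/0/1; 2/0/2; 2/2/1}
TSO: 7 outcomes — {0/0/1; 0/0/2; 0/2/1; 0/2/2; 2/0/1; 2/0/2; 2/2/1}
PSO: 8 outcomes — {0/0/1; 0/0/2; 0/2/1; 0/2/2; 2/0/1; 2/0/2; 2/2/1; 2/2/2}
target 0/0/2 ∈ {SC,TSO,PSO}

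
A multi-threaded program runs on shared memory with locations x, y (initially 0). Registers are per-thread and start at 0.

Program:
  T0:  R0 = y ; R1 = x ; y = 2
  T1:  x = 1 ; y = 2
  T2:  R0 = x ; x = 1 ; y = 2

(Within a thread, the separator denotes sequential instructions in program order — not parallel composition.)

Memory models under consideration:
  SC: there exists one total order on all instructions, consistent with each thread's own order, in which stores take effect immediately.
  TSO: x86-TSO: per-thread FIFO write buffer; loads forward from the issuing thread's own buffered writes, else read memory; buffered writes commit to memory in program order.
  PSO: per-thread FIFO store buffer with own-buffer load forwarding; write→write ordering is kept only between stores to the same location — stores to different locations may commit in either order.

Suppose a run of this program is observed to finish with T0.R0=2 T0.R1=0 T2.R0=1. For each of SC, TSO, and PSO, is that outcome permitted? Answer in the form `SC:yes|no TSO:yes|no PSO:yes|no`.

outcome vector order: (T0.R0,T0.R1,T2.R0)
[SC] allowed = {000; 001; 010; 011; 210; 211}
[TSO] allowed = {000; 001; 010; 011; 210; 211}
[PSO] allowed = {000; 001; 010; 011; 200; 201; 210; 211}
target 201 ∈ {PSO}

SC:no TSO:no PSO:yes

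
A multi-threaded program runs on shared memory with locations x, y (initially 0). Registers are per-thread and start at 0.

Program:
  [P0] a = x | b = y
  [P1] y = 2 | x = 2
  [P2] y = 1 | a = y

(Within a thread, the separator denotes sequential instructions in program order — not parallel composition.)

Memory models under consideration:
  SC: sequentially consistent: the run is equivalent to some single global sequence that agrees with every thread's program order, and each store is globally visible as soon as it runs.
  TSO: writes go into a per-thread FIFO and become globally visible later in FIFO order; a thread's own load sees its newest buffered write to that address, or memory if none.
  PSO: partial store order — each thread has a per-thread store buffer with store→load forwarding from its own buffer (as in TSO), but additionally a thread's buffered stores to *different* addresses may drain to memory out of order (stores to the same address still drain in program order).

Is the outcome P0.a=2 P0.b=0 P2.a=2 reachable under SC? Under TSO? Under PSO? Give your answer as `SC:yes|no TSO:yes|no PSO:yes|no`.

outcome vector order: (P0.a,P0.b,P2.a)
SC: 9 outcomes — {(0,0,1), (0,0,2), (0,1,1), (0,1,2), (0,2,1), (0,2,2), (2,1,1), (2,2,1), (2,2,2)}
TSO: 9 outcomes — {(0,0,1), (0,0,2), (0,1,1), (0,1,2), (0,2,1), (0,2,2), (2,1,1), (2,2,1), (2,2,2)}
PSO: 12 outcomes — {(0,0,1), (0,0,2), (0,1,1), (0,1,2), (0,2,1), (0,2,2), (2,0,1), (2,0,2), (2,1,1), (2,1,2), (2,2,1), (2,2,2)}
target (2,0,2) ∈ {PSO}

SC:no TSO:no PSO:yes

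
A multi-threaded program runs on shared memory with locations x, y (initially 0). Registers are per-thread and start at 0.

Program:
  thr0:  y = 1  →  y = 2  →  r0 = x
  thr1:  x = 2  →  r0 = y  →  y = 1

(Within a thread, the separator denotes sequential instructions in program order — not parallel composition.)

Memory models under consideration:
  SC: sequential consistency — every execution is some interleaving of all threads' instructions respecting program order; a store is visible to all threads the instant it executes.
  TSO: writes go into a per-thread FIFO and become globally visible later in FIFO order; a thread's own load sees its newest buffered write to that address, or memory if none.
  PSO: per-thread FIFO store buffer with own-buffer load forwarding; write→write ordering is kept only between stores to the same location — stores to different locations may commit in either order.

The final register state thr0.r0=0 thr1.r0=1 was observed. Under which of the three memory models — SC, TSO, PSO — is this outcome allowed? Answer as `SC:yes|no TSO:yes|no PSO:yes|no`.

SC:no TSO:yes PSO:yes

outcome vector order: (thr0.r0,thr1.r0)
SC (4): <0 2> <2 0> <2 1> <2 2>
TSO (6): <0 0> <0 1> <0 2> <2 0> <2 1> <2 2>
PSO (6): <0 0> <0 1> <0 2> <2 0> <2 1> <2 2>
target <0 1> ∈ {TSO,PSO}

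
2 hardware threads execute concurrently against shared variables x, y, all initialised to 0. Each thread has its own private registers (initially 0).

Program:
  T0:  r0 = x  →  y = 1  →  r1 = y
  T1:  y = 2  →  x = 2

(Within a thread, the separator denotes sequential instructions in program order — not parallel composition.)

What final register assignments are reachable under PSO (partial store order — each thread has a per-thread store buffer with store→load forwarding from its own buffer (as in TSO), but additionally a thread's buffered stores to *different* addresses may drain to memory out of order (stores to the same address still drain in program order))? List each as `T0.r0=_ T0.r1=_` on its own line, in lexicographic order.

T0.r0=0 T0.r1=1
T0.r0=0 T0.r1=2
T0.r0=2 T0.r1=1
T0.r0=2 T0.r1=2

outcome vector order: (T0.r0,T0.r1)
|PSO outcomes| = 4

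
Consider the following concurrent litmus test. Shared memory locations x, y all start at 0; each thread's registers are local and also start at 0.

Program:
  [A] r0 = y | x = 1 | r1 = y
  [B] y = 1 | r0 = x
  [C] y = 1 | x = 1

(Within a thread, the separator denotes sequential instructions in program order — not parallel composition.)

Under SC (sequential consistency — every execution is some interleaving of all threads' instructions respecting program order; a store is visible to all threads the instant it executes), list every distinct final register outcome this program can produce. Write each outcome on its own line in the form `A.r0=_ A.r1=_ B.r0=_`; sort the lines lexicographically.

outcome vector order: (A.r0,A.r1,B.r0)
|SC outcomes| = 5

A.r0=0 A.r1=0 B.r0=1
A.r0=0 A.r1=1 B.r0=0
A.r0=0 A.r1=1 B.r0=1
A.r0=1 A.r1=1 B.r0=0
A.r0=1 A.r1=1 B.r0=1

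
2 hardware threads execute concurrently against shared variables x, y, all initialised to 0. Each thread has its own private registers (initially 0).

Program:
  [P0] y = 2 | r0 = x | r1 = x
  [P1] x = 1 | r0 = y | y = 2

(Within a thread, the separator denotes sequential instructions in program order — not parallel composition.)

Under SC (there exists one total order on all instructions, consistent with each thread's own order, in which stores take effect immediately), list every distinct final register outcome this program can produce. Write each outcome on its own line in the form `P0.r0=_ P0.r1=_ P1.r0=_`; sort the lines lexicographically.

P0.r0=0 P0.r1=0 P1.r0=2
P0.r0=0 P0.r1=1 P1.r0=2
P0.r0=1 P0.r1=1 P1.r0=0
P0.r0=1 P0.r1=1 P1.r0=2

outcome vector order: (P0.r0,P0.r1,P1.r0)
|SC outcomes| = 4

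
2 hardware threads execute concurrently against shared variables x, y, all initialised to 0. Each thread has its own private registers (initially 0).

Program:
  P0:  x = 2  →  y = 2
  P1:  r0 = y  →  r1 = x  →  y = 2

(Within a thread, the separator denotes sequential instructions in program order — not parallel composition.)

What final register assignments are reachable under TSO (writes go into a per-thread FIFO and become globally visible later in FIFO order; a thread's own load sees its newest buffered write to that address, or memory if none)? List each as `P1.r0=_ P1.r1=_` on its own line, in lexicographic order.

P1.r0=0 P1.r1=0
P1.r0=0 P1.r1=2
P1.r0=2 P1.r1=2

outcome vector order: (P1.r0,P1.r1)
|TSO outcomes| = 3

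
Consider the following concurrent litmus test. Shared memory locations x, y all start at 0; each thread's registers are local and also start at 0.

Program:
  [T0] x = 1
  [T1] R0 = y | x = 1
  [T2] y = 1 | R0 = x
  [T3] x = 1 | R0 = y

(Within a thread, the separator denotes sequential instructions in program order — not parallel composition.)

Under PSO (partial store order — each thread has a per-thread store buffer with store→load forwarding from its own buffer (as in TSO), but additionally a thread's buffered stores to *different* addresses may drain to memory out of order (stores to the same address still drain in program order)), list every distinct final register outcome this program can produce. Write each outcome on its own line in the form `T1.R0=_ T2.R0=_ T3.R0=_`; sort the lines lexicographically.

T1.R0=0 T2.R0=0 T3.R0=0
T1.R0=0 T2.R0=0 T3.R0=1
T1.R0=0 T2.R0=1 T3.R0=0
T1.R0=0 T2.R0=1 T3.R0=1
T1.R0=1 T2.R0=0 T3.R0=0
T1.R0=1 T2.R0=0 T3.R0=1
T1.R0=1 T2.R0=1 T3.R0=0
T1.R0=1 T2.R0=1 T3.R0=1

outcome vector order: (T1.R0,T2.R0,T3.R0)
|PSO outcomes| = 8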